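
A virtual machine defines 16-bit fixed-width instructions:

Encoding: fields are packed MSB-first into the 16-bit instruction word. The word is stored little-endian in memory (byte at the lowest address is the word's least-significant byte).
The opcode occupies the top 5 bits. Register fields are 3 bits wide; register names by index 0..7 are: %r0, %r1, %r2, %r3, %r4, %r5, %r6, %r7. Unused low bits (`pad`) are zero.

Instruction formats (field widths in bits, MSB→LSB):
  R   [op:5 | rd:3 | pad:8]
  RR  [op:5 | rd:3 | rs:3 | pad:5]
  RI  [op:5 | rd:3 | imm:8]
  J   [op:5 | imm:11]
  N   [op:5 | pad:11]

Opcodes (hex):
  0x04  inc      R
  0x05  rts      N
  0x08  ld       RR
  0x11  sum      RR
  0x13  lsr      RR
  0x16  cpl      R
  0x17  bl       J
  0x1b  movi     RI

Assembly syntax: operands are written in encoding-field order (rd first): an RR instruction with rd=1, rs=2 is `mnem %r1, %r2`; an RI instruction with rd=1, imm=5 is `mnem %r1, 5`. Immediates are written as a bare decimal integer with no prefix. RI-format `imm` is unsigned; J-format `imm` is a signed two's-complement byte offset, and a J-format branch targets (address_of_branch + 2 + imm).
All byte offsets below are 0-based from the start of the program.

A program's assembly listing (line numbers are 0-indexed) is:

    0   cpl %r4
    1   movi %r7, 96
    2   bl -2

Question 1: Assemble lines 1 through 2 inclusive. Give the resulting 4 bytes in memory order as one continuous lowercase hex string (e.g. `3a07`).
60dffebf

line 1 (movi): pack op=0x1b:5|rd=7:3|imm=96:8 = 0xdf60; little→ 60 df
line 2 (bl): pack op=0x17:5|imm=-2:11 = 0xbffe; little→ fe bf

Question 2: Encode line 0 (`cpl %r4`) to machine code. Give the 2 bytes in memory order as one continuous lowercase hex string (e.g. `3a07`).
L0: cpl op=0x16:5|rd=4:3|pad=0:8 ⇒ 0xb400 ⇒ little 00 b4

00b4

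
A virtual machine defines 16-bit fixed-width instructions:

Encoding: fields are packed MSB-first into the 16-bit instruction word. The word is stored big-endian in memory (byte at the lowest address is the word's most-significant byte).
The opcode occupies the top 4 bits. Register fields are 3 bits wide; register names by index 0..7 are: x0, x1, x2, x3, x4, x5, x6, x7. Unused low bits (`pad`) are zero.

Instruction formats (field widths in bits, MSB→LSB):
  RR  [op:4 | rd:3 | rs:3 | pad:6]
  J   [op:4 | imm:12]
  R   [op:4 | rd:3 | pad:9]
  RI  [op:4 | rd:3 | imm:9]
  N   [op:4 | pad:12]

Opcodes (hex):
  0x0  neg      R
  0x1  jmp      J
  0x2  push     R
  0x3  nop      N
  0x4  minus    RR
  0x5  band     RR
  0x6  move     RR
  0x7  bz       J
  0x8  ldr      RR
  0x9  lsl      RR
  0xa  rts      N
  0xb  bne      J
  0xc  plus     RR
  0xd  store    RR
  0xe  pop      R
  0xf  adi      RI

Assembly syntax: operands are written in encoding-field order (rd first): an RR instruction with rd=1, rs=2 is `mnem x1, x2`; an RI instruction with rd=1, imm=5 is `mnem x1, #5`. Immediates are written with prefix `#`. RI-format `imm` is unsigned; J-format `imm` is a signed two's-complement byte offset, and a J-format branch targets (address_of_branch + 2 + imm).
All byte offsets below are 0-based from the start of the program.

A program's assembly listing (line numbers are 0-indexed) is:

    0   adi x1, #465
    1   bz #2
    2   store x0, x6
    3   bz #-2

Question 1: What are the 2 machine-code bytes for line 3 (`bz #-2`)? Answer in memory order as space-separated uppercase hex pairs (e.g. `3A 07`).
7F FE

line 3 (bz): pack op=0x7:4|imm=-2:12 = 0x7ffe; big→ 7f fe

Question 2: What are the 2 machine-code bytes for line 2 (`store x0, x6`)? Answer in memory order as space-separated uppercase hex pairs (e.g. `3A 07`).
D1 80

L2: store op=0xd:4|rd=0:3|rs=6:3|pad=0:6 ⇒ 0xd180 ⇒ big d1 80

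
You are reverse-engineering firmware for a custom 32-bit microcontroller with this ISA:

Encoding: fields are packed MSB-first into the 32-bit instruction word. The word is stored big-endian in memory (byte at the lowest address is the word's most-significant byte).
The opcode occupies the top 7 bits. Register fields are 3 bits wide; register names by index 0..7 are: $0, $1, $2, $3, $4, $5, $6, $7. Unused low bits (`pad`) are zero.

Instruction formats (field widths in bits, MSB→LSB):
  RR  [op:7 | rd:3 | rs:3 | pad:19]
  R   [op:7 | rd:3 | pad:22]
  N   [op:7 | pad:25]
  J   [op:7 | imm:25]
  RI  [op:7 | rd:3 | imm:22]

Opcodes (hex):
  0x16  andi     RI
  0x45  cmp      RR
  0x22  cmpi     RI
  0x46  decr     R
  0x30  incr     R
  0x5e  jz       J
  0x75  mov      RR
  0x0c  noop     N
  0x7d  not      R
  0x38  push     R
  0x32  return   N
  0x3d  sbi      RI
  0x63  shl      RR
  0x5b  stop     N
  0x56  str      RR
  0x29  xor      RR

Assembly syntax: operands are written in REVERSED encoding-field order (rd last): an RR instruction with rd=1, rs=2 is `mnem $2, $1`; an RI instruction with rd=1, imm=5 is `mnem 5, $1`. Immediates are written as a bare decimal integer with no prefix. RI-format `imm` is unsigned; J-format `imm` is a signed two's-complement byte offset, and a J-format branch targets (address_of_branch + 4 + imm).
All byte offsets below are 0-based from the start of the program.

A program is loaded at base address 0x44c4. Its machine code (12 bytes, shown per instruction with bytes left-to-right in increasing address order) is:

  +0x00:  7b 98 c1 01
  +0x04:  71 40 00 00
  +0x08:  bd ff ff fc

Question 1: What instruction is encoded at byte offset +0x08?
[08] bd ff ff fc → 0xbdfffffc
  op=0xbdfffffc>>25=0x5e ⇒ jz (J)
  [24:0] imm=33554428 (s25→-4) = -4

jz -4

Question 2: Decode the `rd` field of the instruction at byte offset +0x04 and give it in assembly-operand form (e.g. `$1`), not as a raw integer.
$5

+0x04: 71 40 00 00 ⇒ word 0x71400000 (big)
  opcode bits[31:25]=0x38: push/R
  rd: (w>>22)&0x7=0x5 → $5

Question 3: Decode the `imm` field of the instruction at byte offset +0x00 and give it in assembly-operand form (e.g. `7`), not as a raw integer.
1622273

[00] 7b 98 c1 01 → 0x7b98c101
  op=0x7b98c101>>25=0x3d ⇒ sbi (RI)
  rd@[24:22]=0x6 ⇒ $6
  imm@[21:0]=0x18c101 ⇒ 1622273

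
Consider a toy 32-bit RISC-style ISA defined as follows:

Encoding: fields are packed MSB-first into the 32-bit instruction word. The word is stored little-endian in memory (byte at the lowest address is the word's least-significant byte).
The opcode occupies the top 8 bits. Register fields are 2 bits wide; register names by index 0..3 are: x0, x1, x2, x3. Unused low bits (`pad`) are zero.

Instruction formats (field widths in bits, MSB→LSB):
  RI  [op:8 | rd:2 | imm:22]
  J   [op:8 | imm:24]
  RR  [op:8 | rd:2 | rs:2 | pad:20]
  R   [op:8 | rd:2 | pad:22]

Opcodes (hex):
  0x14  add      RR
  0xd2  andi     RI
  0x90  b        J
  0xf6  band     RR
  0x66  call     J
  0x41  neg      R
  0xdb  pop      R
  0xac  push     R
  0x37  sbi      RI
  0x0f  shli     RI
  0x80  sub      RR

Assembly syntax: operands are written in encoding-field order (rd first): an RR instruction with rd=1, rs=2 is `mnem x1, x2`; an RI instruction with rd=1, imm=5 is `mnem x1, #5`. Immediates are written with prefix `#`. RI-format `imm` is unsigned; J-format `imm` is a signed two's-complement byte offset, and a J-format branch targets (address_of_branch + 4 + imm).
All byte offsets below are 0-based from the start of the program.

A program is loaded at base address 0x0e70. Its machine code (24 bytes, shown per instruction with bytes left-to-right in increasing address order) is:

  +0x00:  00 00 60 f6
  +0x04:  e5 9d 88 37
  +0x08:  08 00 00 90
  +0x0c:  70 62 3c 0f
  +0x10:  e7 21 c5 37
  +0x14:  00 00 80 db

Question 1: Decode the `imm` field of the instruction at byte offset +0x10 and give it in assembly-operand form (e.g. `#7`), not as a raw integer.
[10] e7 21 c5 37 → 0x37c521e7
  opcode bits[31:24]=0x37: sbi/RI
  rd@[23:22]=0x3 ⇒ x3
  imm@[21:0]=0x521e7 ⇒ #336359

#336359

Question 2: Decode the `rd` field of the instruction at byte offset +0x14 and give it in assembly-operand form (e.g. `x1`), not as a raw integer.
@+14  little-endian(00 00 80 db) = 0xdb800000
  opcode bits[31:24]=0xdb: pop/R
  rd@[23:22]=0x2 ⇒ x2

x2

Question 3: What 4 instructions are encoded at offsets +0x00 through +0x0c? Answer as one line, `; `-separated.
[00] 00 00 60 f6 → 0xf6600000
  opcode bits[31:24]=0xf6: band/RR
  rd@[23:22]=0x1 ⇒ x1
  rs@[21:20]=0x2 ⇒ x2
[04] e5 9d 88 37 → 0x37889de5
  opcode bits[31:24]=0x37: sbi/RI
  rd@[23:22]=0x2 ⇒ x2
  imm@[21:0]=0x89de5 ⇒ #564709
[08] 08 00 00 90 → 0x90000008
  opcode bits[31:24]=0x90: b/J
  imm@[23:0]=0x8 ⇒ #8
[0c] 70 62 3c 0f → 0x0f3c6270
  opcode bits[31:24]=0xf: shli/RI
  rd@[23:22]=0x0 ⇒ x0
  imm@[21:0]=0x3c6270 ⇒ #3957360

band x1, x2; sbi x2, #564709; b #8; shli x0, #3957360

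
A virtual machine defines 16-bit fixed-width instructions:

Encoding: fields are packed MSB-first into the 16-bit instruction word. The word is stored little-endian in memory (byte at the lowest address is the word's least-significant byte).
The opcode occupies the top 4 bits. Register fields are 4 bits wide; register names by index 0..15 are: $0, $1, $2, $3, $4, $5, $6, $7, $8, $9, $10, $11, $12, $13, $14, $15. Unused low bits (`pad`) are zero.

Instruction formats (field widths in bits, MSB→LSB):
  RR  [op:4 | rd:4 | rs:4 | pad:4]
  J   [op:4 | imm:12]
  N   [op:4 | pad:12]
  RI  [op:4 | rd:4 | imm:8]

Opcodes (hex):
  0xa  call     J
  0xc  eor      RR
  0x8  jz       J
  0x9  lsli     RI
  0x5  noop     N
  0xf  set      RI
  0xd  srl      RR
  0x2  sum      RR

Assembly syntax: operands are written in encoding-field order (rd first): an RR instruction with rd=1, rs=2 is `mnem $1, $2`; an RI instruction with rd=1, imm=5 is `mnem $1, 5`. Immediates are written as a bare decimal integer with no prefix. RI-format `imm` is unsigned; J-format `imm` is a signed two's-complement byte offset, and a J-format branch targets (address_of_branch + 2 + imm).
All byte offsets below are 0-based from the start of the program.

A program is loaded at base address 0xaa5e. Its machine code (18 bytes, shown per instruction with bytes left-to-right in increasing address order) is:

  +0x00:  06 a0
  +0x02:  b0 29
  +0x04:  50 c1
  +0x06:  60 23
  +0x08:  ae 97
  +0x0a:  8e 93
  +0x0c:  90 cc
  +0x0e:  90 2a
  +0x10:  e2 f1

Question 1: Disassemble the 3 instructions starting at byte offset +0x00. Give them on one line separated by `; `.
call 6; sum $9, $11; eor $1, $5

+0x00: 06 a0 ⇒ word 0xa006 (little)
  opcode bits[15:12]=0xa: call/J
  imm: (w>>0)&0xfff=0x6 → 6
+0x02: b0 29 ⇒ word 0x29b0 (little)
  opcode bits[15:12]=0x2: sum/RR
  rd: (w>>8)&0xf=0x9 → $9
  rs: (w>>4)&0xf=0xb → $11
+0x04: 50 c1 ⇒ word 0xc150 (little)
  opcode bits[15:12]=0xc: eor/RR
  rd: (w>>8)&0xf=0x1 → $1
  rs: (w>>4)&0xf=0x5 → $5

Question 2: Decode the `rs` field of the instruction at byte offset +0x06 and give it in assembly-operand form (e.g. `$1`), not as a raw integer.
@+06  little-endian(60 23) = 0x2360
  opcode bits[15:12]=0x2: sum/RR
  [11:8] rd=3 = $3
  [7:4] rs=6 = $6

$6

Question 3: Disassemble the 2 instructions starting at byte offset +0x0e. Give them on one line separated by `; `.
sum $10, $9; set $1, 226

@+0e  little-endian(90 2a) = 0x2a90
  top 4b → 0x2 → sum [RR]
  [11:8] rd=10 = $10
  [7:4] rs=9 = $9
@+10  little-endian(e2 f1) = 0xf1e2
  top 4b → 0xf → set [RI]
  [11:8] rd=1 = $1
  [7:0] imm=226 = 226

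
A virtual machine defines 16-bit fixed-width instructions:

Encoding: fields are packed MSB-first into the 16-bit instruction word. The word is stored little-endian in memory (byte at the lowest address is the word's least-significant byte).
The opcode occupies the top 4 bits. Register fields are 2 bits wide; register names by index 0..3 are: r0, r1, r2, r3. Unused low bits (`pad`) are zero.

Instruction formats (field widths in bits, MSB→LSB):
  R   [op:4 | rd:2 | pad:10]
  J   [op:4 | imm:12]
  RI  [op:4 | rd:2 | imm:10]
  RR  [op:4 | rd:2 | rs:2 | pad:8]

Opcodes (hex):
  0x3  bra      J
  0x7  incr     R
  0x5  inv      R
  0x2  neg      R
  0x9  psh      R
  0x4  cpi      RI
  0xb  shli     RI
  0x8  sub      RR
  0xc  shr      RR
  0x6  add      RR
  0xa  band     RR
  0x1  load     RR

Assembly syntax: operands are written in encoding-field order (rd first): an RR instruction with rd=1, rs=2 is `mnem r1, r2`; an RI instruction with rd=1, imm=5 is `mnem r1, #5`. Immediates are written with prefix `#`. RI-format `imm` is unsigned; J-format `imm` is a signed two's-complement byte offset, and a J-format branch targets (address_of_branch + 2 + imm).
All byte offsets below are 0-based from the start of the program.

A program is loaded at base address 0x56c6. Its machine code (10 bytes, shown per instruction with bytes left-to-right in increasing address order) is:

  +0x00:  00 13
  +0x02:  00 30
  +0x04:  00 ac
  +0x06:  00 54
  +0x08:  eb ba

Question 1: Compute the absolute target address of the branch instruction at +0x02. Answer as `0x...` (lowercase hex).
off 0x02: read 00 30 as little → 0x3000
  top 4b → 0x3 → bra [J]
  [11:0] imm=0 = #0
  target = base 0x56c6 + off 0x02 + 2 + imm 0 = 0x56ca

0x56ca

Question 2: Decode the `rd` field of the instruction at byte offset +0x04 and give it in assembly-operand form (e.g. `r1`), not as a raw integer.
r3

off 0x04: read 00 ac as little → 0xac00
  top 4b → 0xa → band [RR]
  [11:10] rd=3 = r3
  [9:8] rs=0 = r0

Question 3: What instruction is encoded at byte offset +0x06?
inv r1

off 0x06: read 00 54 as little → 0x5400
  top 4b → 0x5 → inv [R]
  rd@[11:10]=0x1 ⇒ r1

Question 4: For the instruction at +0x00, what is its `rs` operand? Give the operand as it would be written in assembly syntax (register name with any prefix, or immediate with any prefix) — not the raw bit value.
[00] 00 13 → 0x1300
  op=0x1300>>12=0x1 ⇒ load (RR)
  [11:10] rd=0 = r0
  [9:8] rs=3 = r3

r3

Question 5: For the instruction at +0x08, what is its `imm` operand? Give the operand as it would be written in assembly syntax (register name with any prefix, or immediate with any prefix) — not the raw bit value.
#747

+0x08: eb ba ⇒ word 0xbaeb (little)
  op=0xbaeb>>12=0xb ⇒ shli (RI)
  rd: (w>>10)&0x3=0x2 → r2
  imm: (w>>0)&0x3ff=0x2eb → #747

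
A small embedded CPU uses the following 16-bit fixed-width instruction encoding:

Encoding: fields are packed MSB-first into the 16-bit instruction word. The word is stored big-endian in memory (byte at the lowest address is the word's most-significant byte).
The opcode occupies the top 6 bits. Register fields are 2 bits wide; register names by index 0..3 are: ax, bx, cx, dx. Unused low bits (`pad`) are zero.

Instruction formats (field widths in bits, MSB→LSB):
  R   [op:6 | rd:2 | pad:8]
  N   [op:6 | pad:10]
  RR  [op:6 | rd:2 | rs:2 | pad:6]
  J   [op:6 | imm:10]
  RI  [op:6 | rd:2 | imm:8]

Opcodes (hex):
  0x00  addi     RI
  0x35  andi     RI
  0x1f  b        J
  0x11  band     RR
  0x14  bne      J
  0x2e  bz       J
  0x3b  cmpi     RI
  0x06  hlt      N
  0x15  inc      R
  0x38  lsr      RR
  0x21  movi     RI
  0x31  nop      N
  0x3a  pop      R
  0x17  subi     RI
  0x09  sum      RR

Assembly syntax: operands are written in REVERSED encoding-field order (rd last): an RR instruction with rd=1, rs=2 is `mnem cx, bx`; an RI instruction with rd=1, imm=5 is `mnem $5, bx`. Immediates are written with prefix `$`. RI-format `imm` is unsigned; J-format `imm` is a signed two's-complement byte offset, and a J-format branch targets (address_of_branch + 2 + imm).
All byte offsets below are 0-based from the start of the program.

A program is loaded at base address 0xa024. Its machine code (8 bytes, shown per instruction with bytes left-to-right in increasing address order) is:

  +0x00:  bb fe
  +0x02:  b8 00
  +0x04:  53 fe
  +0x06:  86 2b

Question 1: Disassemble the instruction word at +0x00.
bz $-2

@+00  big-endian(bb fe) = 0xbbfe
  opcode bits[15:10]=0x2e: bz/J
  [9:0] imm=1022 (s10→-2) = $-2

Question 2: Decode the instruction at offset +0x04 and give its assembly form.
bne $-2

+0x04: 53 fe ⇒ word 0x53fe (big)
  top 6b → 0x14 → bne [J]
  [9:0] imm=1022 (s10→-2) = $-2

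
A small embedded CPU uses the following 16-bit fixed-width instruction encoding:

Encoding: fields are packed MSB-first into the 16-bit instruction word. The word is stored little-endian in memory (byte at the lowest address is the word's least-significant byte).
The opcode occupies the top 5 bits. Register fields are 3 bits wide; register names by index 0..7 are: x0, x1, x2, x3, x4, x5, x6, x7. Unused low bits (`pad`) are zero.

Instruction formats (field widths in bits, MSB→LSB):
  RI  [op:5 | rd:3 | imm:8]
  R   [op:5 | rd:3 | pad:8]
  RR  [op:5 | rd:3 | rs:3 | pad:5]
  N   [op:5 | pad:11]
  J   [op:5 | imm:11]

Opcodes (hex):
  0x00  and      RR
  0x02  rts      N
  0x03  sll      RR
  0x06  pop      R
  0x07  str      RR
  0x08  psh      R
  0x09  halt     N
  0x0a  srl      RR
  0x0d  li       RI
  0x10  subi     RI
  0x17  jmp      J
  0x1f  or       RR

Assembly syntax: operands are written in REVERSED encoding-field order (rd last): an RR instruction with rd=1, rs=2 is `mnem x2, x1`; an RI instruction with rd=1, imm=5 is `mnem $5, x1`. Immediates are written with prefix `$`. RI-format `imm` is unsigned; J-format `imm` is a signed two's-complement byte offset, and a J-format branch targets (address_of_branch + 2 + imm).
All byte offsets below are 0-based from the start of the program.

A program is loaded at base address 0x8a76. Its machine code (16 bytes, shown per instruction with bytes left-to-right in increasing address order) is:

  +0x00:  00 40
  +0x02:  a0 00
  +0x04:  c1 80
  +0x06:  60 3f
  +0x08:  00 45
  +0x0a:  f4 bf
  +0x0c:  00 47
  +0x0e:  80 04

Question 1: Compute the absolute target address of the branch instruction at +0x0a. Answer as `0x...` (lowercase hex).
[0a] f4 bf → 0xbff4
  opcode bits[15:11]=0x17: jmp/J
  imm@[10:0]=0x7f4 (s11→-12) ⇒ $-12
  target = base 0x8a76 + off 0x0a + 2 + imm -12 = 0x8a76

0x8a76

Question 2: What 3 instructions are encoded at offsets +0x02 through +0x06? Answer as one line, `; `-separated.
and x5, x0; subi $193, x0; str x3, x7

@+02  little-endian(a0 00) = 0x00a0
  opcode bits[15:11]=0x0: and/RR
  [10:8] rd=0 = x0
  [7:5] rs=5 = x5
@+04  little-endian(c1 80) = 0x80c1
  opcode bits[15:11]=0x10: subi/RI
  [10:8] rd=0 = x0
  [7:0] imm=193 = $193
@+06  little-endian(60 3f) = 0x3f60
  opcode bits[15:11]=0x7: str/RR
  [10:8] rd=7 = x7
  [7:5] rs=3 = x3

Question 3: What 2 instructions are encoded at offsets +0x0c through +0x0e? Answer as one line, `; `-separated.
psh x7; and x4, x4

off 0x0c: read 00 47 as little → 0x4700
  opcode bits[15:11]=0x8: psh/R
  [10:8] rd=7 = x7
off 0x0e: read 80 04 as little → 0x0480
  opcode bits[15:11]=0x0: and/RR
  [10:8] rd=4 = x4
  [7:5] rs=4 = x4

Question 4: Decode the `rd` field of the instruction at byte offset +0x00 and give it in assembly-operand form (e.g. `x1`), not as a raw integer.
x0

@+00  little-endian(00 40) = 0x4000
  op=0x4000>>11=0x8 ⇒ psh (R)
  [10:8] rd=0 = x0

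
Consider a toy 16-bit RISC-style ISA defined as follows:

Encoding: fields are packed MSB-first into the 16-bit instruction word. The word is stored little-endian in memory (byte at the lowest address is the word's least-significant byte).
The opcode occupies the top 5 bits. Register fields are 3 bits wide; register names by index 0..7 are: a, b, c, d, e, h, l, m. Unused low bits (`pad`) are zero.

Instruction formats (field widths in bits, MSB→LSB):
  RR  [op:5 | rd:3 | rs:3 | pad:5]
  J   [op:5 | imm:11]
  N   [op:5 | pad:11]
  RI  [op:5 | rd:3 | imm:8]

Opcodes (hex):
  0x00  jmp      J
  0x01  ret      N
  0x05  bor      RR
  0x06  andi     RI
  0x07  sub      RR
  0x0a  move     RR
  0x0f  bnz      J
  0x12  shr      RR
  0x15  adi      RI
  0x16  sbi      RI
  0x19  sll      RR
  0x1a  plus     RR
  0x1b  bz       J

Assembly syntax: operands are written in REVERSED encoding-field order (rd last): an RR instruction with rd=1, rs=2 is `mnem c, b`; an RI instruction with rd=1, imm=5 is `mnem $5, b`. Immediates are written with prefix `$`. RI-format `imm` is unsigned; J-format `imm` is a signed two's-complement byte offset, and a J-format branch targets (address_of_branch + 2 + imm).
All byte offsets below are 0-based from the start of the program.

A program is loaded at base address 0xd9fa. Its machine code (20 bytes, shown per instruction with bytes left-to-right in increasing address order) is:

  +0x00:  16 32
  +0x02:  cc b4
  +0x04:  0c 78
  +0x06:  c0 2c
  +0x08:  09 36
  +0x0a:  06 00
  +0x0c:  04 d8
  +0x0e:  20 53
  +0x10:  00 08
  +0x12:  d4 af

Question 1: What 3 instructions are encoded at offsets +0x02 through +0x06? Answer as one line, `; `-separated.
+0x02: cc b4 ⇒ word 0xb4cc (little)
  op=0xb4cc>>11=0x16 ⇒ sbi (RI)
  [10:8] rd=4 = e
  [7:0] imm=204 = $204
+0x04: 0c 78 ⇒ word 0x780c (little)
  op=0x780c>>11=0xf ⇒ bnz (J)
  [10:0] imm=12 = $12
+0x06: c0 2c ⇒ word 0x2cc0 (little)
  op=0x2cc0>>11=0x5 ⇒ bor (RR)
  [10:8] rd=4 = e
  [7:5] rs=6 = l

sbi $204, e; bnz $12; bor l, e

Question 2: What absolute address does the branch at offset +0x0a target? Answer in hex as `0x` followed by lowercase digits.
off 0x0a: read 06 00 as little → 0x0006
  op=0x0006>>11=0x0 ⇒ jmp (J)
  [10:0] imm=6 = $6
  target = base 0xd9fa + off 0x0a + 2 + imm 6 = 0xda0c

0xda0c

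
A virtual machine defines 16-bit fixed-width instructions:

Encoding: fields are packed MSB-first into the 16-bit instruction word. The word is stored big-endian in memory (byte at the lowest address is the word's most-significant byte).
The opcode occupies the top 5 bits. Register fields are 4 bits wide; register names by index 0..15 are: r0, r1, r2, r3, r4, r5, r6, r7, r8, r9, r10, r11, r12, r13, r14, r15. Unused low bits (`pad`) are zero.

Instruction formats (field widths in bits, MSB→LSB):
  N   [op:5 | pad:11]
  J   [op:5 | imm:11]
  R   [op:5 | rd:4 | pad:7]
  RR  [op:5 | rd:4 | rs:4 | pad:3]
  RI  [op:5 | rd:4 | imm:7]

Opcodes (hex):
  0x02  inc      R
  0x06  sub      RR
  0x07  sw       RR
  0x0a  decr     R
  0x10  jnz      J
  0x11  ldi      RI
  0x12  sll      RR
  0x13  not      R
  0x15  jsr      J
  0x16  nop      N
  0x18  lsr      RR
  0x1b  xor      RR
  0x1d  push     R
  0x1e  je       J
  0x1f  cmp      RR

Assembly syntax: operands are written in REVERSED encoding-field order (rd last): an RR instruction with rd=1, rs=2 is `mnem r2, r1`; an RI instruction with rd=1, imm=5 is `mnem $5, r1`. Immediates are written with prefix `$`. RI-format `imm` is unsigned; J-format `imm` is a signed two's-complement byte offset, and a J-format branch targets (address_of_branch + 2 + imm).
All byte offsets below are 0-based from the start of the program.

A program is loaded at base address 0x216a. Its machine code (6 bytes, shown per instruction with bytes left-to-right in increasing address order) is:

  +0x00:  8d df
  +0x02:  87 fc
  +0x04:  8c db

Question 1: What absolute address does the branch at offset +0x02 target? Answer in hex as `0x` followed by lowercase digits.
0x216a

@+02  big-endian(87 fc) = 0x87fc
  op=0x87fc>>11=0x10 ⇒ jnz (J)
  imm@[10:0]=0x7fc (s11→-4) ⇒ $-4
  target = base 0x216a + off 0x02 + 2 + imm -4 = 0x216a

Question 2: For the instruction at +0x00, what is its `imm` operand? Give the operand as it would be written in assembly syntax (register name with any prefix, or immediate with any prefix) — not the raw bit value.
+0x00: 8d df ⇒ word 0x8ddf (big)
  top 5b → 0x11 → ldi [RI]
  rd@[10:7]=0xb ⇒ r11
  imm@[6:0]=0x5f ⇒ $95

$95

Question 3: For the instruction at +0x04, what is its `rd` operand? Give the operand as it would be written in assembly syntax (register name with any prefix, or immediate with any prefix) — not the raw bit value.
r9

@+04  big-endian(8c db) = 0x8cdb
  opcode bits[15:11]=0x11: ldi/RI
  rd: (w>>7)&0xf=0x9 → r9
  imm: (w>>0)&0x7f=0x5b → $91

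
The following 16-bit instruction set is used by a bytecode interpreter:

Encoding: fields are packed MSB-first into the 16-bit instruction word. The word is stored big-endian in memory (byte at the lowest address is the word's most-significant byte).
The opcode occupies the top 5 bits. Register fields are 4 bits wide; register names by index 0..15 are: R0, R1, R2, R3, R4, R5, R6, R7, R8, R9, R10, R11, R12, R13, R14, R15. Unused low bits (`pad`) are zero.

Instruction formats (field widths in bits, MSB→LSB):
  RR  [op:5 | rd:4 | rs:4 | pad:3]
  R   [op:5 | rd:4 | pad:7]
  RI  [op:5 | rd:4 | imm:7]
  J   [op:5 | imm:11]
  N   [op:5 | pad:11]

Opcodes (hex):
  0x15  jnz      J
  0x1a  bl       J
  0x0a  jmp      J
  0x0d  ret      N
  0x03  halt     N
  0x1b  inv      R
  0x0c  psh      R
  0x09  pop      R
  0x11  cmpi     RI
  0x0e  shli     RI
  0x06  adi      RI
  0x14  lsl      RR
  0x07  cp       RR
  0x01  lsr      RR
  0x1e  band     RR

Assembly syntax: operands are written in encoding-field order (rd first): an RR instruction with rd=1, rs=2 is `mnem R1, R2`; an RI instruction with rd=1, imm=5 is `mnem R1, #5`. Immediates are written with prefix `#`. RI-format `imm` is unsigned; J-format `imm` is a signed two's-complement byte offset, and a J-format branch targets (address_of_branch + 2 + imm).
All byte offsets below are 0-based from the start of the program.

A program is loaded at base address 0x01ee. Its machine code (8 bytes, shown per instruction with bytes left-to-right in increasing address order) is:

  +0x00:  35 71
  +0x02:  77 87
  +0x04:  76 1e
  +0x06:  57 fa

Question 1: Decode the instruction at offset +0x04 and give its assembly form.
@+04  big-endian(76 1e) = 0x761e
  top 5b → 0xe → shli [RI]
  rd@[10:7]=0xc ⇒ R12
  imm@[6:0]=0x1e ⇒ #30

shli R12, #30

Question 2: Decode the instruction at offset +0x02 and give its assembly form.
+0x02: 77 87 ⇒ word 0x7787 (big)
  opcode bits[15:11]=0xe: shli/RI
  rd@[10:7]=0xf ⇒ R15
  imm@[6:0]=0x7 ⇒ #7

shli R15, #7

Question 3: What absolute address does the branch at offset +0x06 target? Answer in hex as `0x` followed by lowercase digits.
0x01f0

off 0x06: read 57 fa as big → 0x57fa
  op=0x57fa>>11=0xa ⇒ jmp (J)
  [10:0] imm=2042 (s11→-6) = #-6
  target = base 0x01ee + off 0x06 + 2 + imm -6 = 0x01f0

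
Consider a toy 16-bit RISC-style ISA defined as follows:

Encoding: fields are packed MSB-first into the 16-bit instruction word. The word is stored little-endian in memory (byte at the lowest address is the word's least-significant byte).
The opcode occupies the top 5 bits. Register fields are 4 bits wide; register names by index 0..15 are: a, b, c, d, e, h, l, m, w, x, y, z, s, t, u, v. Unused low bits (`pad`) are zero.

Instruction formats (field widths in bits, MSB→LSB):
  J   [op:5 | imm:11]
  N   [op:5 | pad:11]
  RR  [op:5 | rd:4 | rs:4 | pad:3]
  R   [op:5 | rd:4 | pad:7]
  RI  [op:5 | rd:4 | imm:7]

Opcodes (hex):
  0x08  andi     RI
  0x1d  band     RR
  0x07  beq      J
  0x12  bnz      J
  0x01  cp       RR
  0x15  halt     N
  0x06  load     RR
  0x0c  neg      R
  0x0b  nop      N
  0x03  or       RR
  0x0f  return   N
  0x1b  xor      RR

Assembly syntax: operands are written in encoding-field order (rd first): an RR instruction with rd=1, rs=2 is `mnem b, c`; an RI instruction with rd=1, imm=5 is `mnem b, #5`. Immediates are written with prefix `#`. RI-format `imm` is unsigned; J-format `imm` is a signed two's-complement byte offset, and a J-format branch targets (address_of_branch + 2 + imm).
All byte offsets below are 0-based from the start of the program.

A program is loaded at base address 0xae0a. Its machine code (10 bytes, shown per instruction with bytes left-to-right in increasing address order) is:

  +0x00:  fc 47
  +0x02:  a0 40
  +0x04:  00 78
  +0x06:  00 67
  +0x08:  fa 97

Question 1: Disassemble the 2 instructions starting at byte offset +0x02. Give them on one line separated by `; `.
@+02  little-endian(a0 40) = 0x40a0
  top 5b → 0x8 → andi [RI]
  rd: (w>>7)&0xf=0x1 → b
  imm: (w>>0)&0x7f=0x20 → #32
@+04  little-endian(00 78) = 0x7800
  top 5b → 0xf → return [N]

andi b, #32; return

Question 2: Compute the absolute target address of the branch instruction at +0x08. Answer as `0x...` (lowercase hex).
@+08  little-endian(fa 97) = 0x97fa
  top 5b → 0x12 → bnz [J]
  imm: (w>>0)&0x7ff=0x7fa (s11→-6) → #-6
  target = base 0xae0a + off 0x08 + 2 + imm -6 = 0xae0e

0xae0e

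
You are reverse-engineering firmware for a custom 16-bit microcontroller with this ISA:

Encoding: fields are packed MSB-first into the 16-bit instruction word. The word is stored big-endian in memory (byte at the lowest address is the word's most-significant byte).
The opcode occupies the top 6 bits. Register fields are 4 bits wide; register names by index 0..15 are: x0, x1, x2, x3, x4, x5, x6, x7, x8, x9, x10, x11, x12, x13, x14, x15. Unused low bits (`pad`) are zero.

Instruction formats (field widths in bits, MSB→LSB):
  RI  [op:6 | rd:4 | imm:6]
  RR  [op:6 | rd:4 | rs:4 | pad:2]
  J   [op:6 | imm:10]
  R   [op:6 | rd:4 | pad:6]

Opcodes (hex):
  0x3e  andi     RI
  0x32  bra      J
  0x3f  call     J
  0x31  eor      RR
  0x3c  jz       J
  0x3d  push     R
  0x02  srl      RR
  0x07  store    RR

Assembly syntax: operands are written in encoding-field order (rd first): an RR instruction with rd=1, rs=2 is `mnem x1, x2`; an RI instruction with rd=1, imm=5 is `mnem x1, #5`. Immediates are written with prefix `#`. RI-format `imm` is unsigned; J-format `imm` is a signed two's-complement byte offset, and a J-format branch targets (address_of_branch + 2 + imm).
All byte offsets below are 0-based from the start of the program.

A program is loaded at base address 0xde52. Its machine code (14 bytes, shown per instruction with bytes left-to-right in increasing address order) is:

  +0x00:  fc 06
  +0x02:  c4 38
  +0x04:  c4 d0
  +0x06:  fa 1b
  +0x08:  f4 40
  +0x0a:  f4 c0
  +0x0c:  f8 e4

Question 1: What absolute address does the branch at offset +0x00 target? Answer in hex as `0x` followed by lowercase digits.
off 0x00: read fc 06 as big → 0xfc06
  opcode bits[15:10]=0x3f: call/J
  imm: (w>>0)&0x3ff=0x6 → #6
  target = base 0xde52 + off 0x00 + 2 + imm 6 = 0xde5a

0xde5a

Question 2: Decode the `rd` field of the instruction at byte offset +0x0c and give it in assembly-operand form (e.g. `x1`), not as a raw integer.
[0c] f8 e4 → 0xf8e4
  opcode bits[15:10]=0x3e: andi/RI
  [9:6] rd=3 = x3
  [5:0] imm=36 = #36

x3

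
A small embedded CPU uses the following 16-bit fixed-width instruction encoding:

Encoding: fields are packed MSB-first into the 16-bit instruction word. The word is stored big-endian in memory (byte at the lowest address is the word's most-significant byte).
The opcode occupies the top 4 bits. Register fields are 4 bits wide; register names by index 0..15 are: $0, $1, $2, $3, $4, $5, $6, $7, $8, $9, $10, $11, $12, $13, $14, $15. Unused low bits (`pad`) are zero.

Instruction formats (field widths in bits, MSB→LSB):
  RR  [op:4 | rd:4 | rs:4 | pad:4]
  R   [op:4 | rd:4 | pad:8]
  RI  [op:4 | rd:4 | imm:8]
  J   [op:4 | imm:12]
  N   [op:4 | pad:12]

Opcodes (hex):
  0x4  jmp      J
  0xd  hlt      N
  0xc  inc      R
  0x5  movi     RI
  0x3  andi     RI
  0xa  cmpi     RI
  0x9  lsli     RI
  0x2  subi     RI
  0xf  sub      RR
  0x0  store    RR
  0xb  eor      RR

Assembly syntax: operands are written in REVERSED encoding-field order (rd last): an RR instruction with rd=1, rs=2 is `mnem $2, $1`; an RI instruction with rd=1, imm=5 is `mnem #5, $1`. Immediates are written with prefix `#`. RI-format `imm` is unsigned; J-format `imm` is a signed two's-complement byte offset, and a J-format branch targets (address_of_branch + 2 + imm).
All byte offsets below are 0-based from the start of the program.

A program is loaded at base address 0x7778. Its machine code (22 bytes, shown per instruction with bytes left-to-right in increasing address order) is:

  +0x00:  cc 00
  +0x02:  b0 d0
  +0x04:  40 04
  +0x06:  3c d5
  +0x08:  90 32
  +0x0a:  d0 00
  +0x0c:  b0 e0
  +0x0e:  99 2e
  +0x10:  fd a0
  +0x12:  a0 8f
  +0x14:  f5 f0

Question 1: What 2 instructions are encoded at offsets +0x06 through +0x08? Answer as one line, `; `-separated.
andi #213, $12; lsli #50, $0

@+06  big-endian(3c d5) = 0x3cd5
  top 4b → 0x3 → andi [RI]
  rd@[11:8]=0xc ⇒ $12
  imm@[7:0]=0xd5 ⇒ #213
@+08  big-endian(90 32) = 0x9032
  top 4b → 0x9 → lsli [RI]
  rd@[11:8]=0x0 ⇒ $0
  imm@[7:0]=0x32 ⇒ #50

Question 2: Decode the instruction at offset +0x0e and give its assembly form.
lsli #46, $9

off 0x0e: read 99 2e as big → 0x992e
  top 4b → 0x9 → lsli [RI]
  rd@[11:8]=0x9 ⇒ $9
  imm@[7:0]=0x2e ⇒ #46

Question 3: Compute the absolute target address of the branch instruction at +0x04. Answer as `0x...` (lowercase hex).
+0x04: 40 04 ⇒ word 0x4004 (big)
  op=0x4004>>12=0x4 ⇒ jmp (J)
  [11:0] imm=4 = #4
  target = base 0x7778 + off 0x04 + 2 + imm 4 = 0x7782

0x7782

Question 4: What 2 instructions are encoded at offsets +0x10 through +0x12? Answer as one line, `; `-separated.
@+10  big-endian(fd a0) = 0xfda0
  opcode bits[15:12]=0xf: sub/RR
  rd: (w>>8)&0xf=0xd → $13
  rs: (w>>4)&0xf=0xa → $10
@+12  big-endian(a0 8f) = 0xa08f
  opcode bits[15:12]=0xa: cmpi/RI
  rd: (w>>8)&0xf=0x0 → $0
  imm: (w>>0)&0xff=0x8f → #143

sub $10, $13; cmpi #143, $0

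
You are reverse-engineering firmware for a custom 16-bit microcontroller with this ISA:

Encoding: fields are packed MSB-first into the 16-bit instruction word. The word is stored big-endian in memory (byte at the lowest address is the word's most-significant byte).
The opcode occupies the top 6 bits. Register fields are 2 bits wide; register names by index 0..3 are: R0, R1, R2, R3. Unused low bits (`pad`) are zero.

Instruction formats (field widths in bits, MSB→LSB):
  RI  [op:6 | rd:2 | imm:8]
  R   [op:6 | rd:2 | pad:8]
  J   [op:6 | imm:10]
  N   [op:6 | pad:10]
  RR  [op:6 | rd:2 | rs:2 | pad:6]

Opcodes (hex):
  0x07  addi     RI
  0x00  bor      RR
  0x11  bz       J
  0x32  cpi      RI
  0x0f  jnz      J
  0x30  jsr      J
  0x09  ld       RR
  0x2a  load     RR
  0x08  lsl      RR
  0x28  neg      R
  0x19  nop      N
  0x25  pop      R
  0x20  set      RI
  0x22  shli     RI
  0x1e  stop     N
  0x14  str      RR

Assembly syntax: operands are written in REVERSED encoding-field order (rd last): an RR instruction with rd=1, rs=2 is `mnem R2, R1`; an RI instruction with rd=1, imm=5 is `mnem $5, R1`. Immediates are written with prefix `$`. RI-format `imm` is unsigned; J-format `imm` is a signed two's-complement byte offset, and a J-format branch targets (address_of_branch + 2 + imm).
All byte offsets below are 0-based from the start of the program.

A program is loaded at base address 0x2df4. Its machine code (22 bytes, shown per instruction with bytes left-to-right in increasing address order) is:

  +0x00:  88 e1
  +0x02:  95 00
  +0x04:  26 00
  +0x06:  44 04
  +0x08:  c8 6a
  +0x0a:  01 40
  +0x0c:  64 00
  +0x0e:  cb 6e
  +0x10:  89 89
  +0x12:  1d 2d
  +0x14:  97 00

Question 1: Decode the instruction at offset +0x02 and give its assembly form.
pop R1

off 0x02: read 95 00 as big → 0x9500
  opcode bits[15:10]=0x25: pop/R
  rd: (w>>8)&0x3=0x1 → R1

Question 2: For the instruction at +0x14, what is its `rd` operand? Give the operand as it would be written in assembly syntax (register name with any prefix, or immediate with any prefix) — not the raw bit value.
+0x14: 97 00 ⇒ word 0x9700 (big)
  op=0x9700>>10=0x25 ⇒ pop (R)
  rd@[9:8]=0x3 ⇒ R3

R3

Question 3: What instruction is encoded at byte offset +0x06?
bz $4

off 0x06: read 44 04 as big → 0x4404
  opcode bits[15:10]=0x11: bz/J
  [9:0] imm=4 = $4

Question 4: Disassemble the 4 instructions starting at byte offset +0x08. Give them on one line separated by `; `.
cpi $106, R0; bor R1, R1; nop; cpi $110, R3

[08] c8 6a → 0xc86a
  top 6b → 0x32 → cpi [RI]
  rd@[9:8]=0x0 ⇒ R0
  imm@[7:0]=0x6a ⇒ $106
[0a] 01 40 → 0x0140
  top 6b → 0x0 → bor [RR]
  rd@[9:8]=0x1 ⇒ R1
  rs@[7:6]=0x1 ⇒ R1
[0c] 64 00 → 0x6400
  top 6b → 0x19 → nop [N]
[0e] cb 6e → 0xcb6e
  top 6b → 0x32 → cpi [RI]
  rd@[9:8]=0x3 ⇒ R3
  imm@[7:0]=0x6e ⇒ $110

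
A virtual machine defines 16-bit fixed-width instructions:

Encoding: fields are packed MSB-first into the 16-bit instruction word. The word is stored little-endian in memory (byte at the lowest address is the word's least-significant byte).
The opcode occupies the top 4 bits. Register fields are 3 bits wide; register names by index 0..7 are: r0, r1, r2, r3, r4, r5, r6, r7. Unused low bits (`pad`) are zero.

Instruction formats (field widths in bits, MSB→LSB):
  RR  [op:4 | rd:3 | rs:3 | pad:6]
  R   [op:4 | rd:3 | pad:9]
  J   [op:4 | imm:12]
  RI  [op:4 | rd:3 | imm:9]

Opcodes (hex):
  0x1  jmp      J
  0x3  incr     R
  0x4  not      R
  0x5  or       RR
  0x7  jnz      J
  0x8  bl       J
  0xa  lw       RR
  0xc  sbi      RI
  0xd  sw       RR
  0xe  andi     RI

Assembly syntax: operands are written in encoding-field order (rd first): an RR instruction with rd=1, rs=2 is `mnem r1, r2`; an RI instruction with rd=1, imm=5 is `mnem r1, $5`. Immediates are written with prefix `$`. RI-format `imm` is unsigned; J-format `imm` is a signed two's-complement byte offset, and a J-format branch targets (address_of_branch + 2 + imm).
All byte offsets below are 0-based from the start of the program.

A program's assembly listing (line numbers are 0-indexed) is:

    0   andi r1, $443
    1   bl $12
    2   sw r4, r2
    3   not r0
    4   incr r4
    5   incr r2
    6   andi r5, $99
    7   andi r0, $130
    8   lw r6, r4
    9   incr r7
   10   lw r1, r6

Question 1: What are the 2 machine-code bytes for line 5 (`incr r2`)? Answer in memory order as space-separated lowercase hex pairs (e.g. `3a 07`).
L5: incr op=0x3:4|rd=2:3|pad=0:9 ⇒ 0x3400 ⇒ little 00 34

00 34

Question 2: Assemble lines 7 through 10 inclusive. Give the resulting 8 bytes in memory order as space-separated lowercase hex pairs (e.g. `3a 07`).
82 e0 00 ad 00 3e 80 a3

L7: andi op=0xe:4|rd=0:3|imm=130:9 ⇒ 0xe082 ⇒ little 82 e0
L8: lw op=0xa:4|rd=6:3|rs=4:3|pad=0:6 ⇒ 0xad00 ⇒ little 00 ad
L9: incr op=0x3:4|rd=7:3|pad=0:9 ⇒ 0x3e00 ⇒ little 00 3e
L10: lw op=0xa:4|rd=1:3|rs=6:3|pad=0:6 ⇒ 0xa380 ⇒ little 80 a3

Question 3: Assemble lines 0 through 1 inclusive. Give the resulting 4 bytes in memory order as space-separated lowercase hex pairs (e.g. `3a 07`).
bb e3 0c 80

0. andi fields op=0xe:4|rd=1:3|imm=443:9 → word e3bbh → bb e3
1. bl fields op=0x8:4|imm=12:12 → word 800ch → 0c 80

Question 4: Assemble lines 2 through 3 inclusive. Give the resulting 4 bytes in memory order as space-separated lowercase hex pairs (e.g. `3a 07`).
line 2 (sw): pack op=0xd:4|rd=4:3|rs=2:3|pad=0:6 = 0xd880; little→ 80 d8
line 3 (not): pack op=0x4:4|rd=0:3|pad=0:9 = 0x4000; little→ 00 40

80 d8 00 40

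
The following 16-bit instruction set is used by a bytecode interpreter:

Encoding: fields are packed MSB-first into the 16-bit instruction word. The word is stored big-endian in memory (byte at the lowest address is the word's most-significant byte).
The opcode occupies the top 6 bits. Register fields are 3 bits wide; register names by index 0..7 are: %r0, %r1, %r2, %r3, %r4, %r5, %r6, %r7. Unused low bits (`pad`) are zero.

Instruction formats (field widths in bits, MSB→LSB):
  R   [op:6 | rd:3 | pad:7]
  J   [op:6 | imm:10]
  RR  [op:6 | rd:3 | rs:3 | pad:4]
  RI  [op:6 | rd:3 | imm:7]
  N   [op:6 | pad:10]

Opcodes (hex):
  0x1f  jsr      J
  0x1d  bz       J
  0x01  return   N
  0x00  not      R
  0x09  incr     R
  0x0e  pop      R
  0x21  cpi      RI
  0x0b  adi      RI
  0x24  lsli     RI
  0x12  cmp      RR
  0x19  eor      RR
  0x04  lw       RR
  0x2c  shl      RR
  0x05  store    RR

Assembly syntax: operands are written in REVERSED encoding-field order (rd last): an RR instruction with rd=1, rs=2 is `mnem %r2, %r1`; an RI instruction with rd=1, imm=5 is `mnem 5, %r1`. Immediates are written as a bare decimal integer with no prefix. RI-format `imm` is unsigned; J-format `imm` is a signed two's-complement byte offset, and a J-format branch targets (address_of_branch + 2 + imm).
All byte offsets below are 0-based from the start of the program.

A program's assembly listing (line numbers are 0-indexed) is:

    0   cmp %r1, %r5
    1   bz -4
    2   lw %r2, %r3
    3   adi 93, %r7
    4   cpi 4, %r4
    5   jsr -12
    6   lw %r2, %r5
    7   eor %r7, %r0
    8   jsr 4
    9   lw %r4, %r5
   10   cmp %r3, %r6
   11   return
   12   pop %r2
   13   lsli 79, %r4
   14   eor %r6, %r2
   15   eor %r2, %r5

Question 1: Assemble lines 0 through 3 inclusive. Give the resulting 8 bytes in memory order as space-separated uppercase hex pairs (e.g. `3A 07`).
L0: cmp op=0x12:6|rd=5:3|rs=1:3|pad=0:4 ⇒ 0x4a90 ⇒ big 4a 90
L1: bz op=0x1d:6|imm=-4:10 ⇒ 0x77fc ⇒ big 77 fc
L2: lw op=0x4:6|rd=3:3|rs=2:3|pad=0:4 ⇒ 0x11a0 ⇒ big 11 a0
L3: adi op=0xb:6|rd=7:3|imm=93:7 ⇒ 0x2fdd ⇒ big 2f dd

4A 90 77 FC 11 A0 2F DD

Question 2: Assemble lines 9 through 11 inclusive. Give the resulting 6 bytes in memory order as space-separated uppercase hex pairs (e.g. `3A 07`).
line 9 (lw): pack op=0x4:6|rd=5:3|rs=4:3|pad=0:4 = 0x12c0; big→ 12 c0
line 10 (cmp): pack op=0x12:6|rd=6:3|rs=3:3|pad=0:4 = 0x4b30; big→ 4b 30
line 11 (return): pack op=0x1:6|pad=0:10 = 0x0400; big→ 04 00

12 C0 4B 30 04 00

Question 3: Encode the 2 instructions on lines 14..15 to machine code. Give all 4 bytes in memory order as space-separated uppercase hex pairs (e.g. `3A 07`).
65 60 66 A0

14. eor fields op=0x19:6|rd=2:3|rs=6:3|pad=0:4 → word 6560h → 65 60
15. eor fields op=0x19:6|rd=5:3|rs=2:3|pad=0:4 → word 66a0h → 66 a0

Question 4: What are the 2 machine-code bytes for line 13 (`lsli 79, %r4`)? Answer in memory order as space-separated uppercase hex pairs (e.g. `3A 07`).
92 4F

13. lsli fields op=0x24:6|rd=4:3|imm=79:7 → word 924fh → 92 4f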